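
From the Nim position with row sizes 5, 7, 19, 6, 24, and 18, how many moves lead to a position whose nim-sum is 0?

3

Bitwise XOR of the heap sizes:
  00101  (5)
  00111  (7)
  10011  (19)
  00110  (6)
  11000  (24)
  10010  (18)
  -----
  11101  (29)
The overall nim-sum is X = 29. A row of size p has a winning move iff p XOR X < p (reduce it to p XOR X).
  5: 5 XOR 29 = 24 ≥ 5 — no move.
  7: 7 XOR 29 = 26 ≥ 7 — no move.
  19: 19 XOR 29 = 14 < 19 — winning move (to 14).
  6: 6 XOR 29 = 27 ≥ 6 — no move.
  24: 24 XOR 29 = 5 < 24 — winning move (to 5).
  18: 18 XOR 29 = 15 < 18 — winning move (to 15).
That gives 3 winning moves.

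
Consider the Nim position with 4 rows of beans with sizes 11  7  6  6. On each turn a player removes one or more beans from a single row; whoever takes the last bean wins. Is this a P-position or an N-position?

Nim-sum: 11 XOR 7 XOR 6 XOR 6 = 12.
The nim-sum is 12 ≠ 0, so this is an N-position: the player to move can win.

N-position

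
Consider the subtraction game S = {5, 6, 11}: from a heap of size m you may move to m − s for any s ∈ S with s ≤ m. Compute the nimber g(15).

3

Grundy values for subtraction set {5, 6, 11}:
k:     0  1  2  3  4  5  6  7  8  9 10 11 12 13 14 15
g(k):  0  0  0  0  0  1  1  1  1  1  2  2  2  2  2  3
So g(15) = 3.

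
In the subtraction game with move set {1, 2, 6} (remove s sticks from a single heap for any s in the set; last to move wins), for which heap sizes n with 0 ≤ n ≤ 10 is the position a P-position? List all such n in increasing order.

0, 3, 7, 10

Grundy values for subtraction set {1, 2, 6}:
g(0) = mex{} = 0
g(1) = mex{0} = 1
g(2) = mex{0,1} = 2
g(3) = mex{1,2} = 0
g(4) = mex{0,2} = 1
g(5) = mex{0,1} = 2
g(6) = mex{0,1,2} = 3
g(7) = mex{1,2,3} = 0
g(8) = mex{0,2,3} = 1
g(9) = mex{0,1} = 2
g(10) = mex{1,2} = 0
The P-positions (g = 0) in 0..10 are 0, 3, 7, 10.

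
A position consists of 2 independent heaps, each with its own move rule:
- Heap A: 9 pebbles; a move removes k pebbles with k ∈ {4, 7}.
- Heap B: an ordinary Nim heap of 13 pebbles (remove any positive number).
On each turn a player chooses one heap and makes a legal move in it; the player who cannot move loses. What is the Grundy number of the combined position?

15

For heap A, compute g(0), g(1), … with moves {4, 7}:
g(0) = mex{} = 0
g(1) = mex{} = 0
g(2) = mex{} = 0
g(3) = mex{} = 0
g(4) = mex{0} = 1
g(5) = mex{0} = 1
g(6) = mex{0} = 1
g(7) = mex{0} = 1
g(8) = mex{0,1} = 2
g(9) = mex{0,1} = 2
So g(9) = 2.
Heap B is a plain Nim heap of size 13, so its Grundy value is 13.
By the Sprague-Grundy theorem, the Grundy value of a sum of independent games is the XOR of the component values.
Combined value = 2 XOR 13 = 15.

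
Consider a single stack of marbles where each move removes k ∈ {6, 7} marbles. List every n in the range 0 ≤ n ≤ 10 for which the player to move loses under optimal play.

0, 1, 2, 3, 4, 5

Build the Grundy sequence with g(k) = mex{g(k−s) : s ∈ {6, 7}, s ≤ k}:
k:     0  1  2  3  4  5  6  7  8  9 10
g(k):  0  0  0  0  0  0  1  1  1  1  1
The P-positions (g = 0) in 0..10 are 0, 1, 2, 3, 4, 5.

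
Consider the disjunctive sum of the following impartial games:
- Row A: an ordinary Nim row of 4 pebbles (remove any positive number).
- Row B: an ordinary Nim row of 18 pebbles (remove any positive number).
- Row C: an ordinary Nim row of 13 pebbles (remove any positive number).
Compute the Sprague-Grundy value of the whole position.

Row A is a plain Nim row of size 4, so its Grundy value is 4.
Row B is a plain Nim row of size 18, so its Grundy value is 18.
Row C is a plain Nim row of size 13, so its Grundy value is 13.
By the Sprague-Grundy theorem, the Grundy value of a sum of independent games is the XOR of the component values.
Combined value = 4 ⊕ 18 ⊕ 13 = 27.

27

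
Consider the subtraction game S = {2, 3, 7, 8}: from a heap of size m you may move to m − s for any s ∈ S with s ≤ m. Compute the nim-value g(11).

0

Compute g(0), g(1), … for moves {2, 3, 7, 8}:
g(0) = mex{} = 0
g(1) = mex{} = 0
g(2) = mex{0} = 1
g(3) = mex{0} = 1
g(4) = mex{0,1} = 2
g(5) = mex{1} = 0
g(6) = mex{1,2} = 0
g(7) = mex{0,2} = 1
g(8) = mex{0} = 1
g(9) = mex{0,1} = 2
g(10) = mex{1} = 0
g(11) = mex{1,2} = 0
So g(11) = 0.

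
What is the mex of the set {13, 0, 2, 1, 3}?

The values 0, 1, 2, 3 are all present; 4 is the first non-negative integer missing from the set.

4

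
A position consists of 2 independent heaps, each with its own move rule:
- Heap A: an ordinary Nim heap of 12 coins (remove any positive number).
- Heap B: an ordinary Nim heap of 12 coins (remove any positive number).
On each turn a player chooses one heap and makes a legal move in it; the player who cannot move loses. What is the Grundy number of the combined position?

0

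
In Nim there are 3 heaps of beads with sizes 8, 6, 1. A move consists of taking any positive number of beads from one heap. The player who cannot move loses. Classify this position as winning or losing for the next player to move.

Winning position

Compute the nim-sum pairwise:
8 XOR 6 = 14
14 XOR 1 = 15
The nim-sum is 15 ≠ 0, so this is an N-position: the player to move can win.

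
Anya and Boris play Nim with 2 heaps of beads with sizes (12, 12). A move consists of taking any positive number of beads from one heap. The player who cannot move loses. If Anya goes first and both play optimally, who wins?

Boris wins

Write each in binary and XOR column by column:
  1100  (12)
  1100  (12)
  ----
  0000  (0)
The nim-sum is 0, so this is a P-position: the player to move is in a losing position under optimal play; Anya is about to move from it and so loses — Boris wins.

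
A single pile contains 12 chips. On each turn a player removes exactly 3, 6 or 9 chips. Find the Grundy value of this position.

0

Compute g(0), g(1), … for moves {3, 6, 9}:
g(0) = mex{} = 0
g(1) = mex{} = 0
g(2) = mex{} = 0
g(3) = mex{0} = 1
g(4) = mex{0} = 1
g(5) = mex{0} = 1
g(6) = mex{0,1} = 2
g(7) = mex{0,1} = 2
g(8) = mex{0,1} = 2
g(9) = mex{0,1,2} = 3
g(10) = mex{0,1,2} = 3
g(11) = mex{0,1,2} = 3
g(12) = mex{1,2,3} = 0
So g(12) = 0.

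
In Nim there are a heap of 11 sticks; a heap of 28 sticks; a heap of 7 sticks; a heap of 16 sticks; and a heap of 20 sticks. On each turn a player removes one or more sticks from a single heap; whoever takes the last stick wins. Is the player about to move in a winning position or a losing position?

Winning position

Nim-sum: 11 XOR 28 XOR 7 XOR 16 XOR 20 = 20.
The nim-sum is 20 ≠ 0, so this is an N-position: the player to move can win.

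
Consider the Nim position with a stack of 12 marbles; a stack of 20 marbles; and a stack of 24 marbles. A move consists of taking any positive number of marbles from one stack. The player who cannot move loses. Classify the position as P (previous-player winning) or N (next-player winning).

P-position

In binary:
  01100  (12)
  10100  (20)
  11000  (24)
  -----
  00000  (0)
The nim-sum is 0, so this is a P-position: the player to move is in a losing position under optimal play.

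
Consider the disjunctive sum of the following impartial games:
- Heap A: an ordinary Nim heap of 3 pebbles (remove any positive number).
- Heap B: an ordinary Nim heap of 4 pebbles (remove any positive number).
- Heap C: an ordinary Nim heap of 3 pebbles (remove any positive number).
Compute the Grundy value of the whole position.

4

Heap A is a plain Nim heap of size 3, so its Grundy value is 3.
Heap B is a plain Nim heap of size 4, so its Grundy value is 4.
Heap C is a plain Nim heap of size 3, so its Grundy value is 3.
The value of a disjunctive sum is the nim-sum of the parts.
Combined value = 3 XOR 4 XOR 3 = 4.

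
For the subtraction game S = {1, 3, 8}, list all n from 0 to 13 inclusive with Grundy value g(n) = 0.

Compute g(0), g(1), … for moves {1, 3, 8}:
k:     0  1  2  3  4  5  6  7  8  9 10 11 12 13
g(k):  0  1  0  1  0  1  0  1  2  3  2  0  1  0
The P-positions (g = 0) in 0..13 are 0, 2, 4, 6, 11, 13.

0, 2, 4, 6, 11, 13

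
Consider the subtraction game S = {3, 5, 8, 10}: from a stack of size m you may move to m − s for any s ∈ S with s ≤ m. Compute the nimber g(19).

2

Grundy values for subtraction set {3, 5, 8, 10}:
k:     0  1  2  3  4  5  6  7  8  9 10 11 12 13 14 15 16 17 18 19
g(k):  0  0  0  1  1  1  2  2  2  3  3  3  4  0  0  0  1  1  1  2
So g(19) = 2.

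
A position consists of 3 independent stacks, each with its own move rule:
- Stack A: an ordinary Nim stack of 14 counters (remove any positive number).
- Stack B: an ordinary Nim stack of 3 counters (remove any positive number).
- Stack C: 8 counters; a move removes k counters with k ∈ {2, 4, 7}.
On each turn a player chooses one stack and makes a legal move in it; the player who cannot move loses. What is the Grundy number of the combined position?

12

Stack A is a plain Nim stack of size 14, so its Grundy value is 14.
Stack B is a plain Nim stack of size 3, so its Grundy value is 3.
For stack C, compute g(0), g(1), … with moves {2, 4, 7}:
k:     0  1  2  3  4  5  6  7  8
g(k):  0  0  1  1  2  2  0  3  1
So g(8) = 1.
The value of a disjunctive sum is the nim-sum of the parts.
Combined value = 14 XOR 3 XOR 1 = 12.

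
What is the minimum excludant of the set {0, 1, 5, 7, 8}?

The values 0, 1 are all present; 2 is the first non-negative integer missing from the set.

2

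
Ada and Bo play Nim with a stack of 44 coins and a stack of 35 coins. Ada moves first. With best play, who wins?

In binary:
  101100  (44)
  100011  (35)
  ------
  001111  (15)
The nim-sum is 15 ≠ 0, so this is an N-position: the player to move can win; Ada has a winning move.

Ada wins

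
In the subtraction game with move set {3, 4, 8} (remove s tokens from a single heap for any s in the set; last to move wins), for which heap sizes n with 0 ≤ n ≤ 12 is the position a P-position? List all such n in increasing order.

Compute g(0), g(1), … for moves {3, 4, 8}:
k:     0  1  2  3  4  5  6  7  8  9 10 11 12
g(k):  0  0  0  1  1  1  2  0  2  3  1  3  0
The P-positions (g = 0) in 0..12 are 0, 1, 2, 7, 12.

0, 1, 2, 7, 12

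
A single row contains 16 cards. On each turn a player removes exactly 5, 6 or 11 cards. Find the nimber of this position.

Grundy values for subtraction set {5, 6, 11}:
k:     0  1  2  3  4  5  6  7  8  9 10 11 12 13 14 15 16
g(k):  0  0  0  0  0  1  1  1  1  1  2  2  2  2  2  3  0
So g(16) = 0.

0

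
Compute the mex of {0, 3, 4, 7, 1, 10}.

2

The values 0, 1 are all present; 2 is the first non-negative integer missing from the set.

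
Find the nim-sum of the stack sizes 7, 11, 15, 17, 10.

24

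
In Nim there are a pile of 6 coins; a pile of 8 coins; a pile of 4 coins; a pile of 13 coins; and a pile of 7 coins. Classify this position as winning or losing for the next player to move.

Compute the nim-sum pairwise:
6 XOR 8 = 14
14 XOR 4 = 10
10 XOR 13 = 7
7 XOR 7 = 0
The nim-sum is 0, so this is a P-position: the player to move is in a losing position under optimal play.

Losing position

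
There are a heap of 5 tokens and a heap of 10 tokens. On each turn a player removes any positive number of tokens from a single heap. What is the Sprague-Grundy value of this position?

15

Compute the nim-sum pairwise:
5 XOR 10 = 15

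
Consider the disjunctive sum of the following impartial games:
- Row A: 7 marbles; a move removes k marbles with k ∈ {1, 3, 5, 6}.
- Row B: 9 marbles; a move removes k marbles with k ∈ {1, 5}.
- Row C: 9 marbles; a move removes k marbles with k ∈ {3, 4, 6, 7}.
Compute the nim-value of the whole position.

For row A, compute g(0), g(1), … with moves {1, 3, 5, 6}:
g(0) = mex{} = 0
g(1) = mex{0} = 1
g(2) = mex{1} = 0
g(3) = mex{0} = 1
g(4) = mex{1} = 0
g(5) = mex{0} = 1
g(6) = mex{0,1} = 2
g(7) = mex{0,1,2} = 3
So g(7) = 3.
Build the Grundy sequence for row B with g(k) = mex{g(k−s) : s ∈ {1, 5}, s ≤ k}:
k:     0  1  2  3  4  5  6  7  8  9
g(k):  0  1  0  1  0  1  0  1  0  1
So g(9) = 1.
Build the Grundy sequence for row C with g(k) = mex{g(k−s) : s ∈ {3, 4, 6, 7}, s ≤ k}:
k:     0  1  2  3  4  5  6  7  8  9
g(k):  0  0  0  1  1  1  2  2  2  3
So g(9) = 3.
The value of a disjunctive sum is the nim-sum of the parts.
Combined value = 3 XOR 1 XOR 3 = 1.

1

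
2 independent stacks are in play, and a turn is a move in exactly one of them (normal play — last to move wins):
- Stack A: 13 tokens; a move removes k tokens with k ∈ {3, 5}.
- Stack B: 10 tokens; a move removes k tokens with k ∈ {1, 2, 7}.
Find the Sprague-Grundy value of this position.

0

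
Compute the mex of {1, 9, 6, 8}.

0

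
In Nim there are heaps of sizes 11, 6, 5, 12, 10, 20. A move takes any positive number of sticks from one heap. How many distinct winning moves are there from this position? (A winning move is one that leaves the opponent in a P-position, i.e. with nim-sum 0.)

1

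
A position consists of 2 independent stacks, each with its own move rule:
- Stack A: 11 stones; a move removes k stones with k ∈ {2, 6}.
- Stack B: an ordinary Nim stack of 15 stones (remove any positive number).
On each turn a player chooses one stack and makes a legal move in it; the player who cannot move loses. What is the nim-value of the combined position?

14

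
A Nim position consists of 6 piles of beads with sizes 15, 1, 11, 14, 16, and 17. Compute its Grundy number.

10

Compute the nim-sum pairwise:
15 ^ 1 = 14
14 ^ 11 = 5
5 ^ 14 = 11
11 ^ 16 = 27
27 ^ 17 = 10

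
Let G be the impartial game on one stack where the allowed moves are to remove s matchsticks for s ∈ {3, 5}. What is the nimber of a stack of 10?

0

Compute g(0), g(1), … for moves {3, 5}:
g(0) = mex{} = 0
g(1) = mex{} = 0
g(2) = mex{} = 0
g(3) = mex{0} = 1
g(4) = mex{0} = 1
g(5) = mex{0} = 1
g(6) = mex{0,1} = 2
g(7) = mex{0,1} = 2
g(8) = mex{1} = 0
g(9) = mex{1,2} = 0
g(10) = mex{1,2} = 0
So g(10) = 0.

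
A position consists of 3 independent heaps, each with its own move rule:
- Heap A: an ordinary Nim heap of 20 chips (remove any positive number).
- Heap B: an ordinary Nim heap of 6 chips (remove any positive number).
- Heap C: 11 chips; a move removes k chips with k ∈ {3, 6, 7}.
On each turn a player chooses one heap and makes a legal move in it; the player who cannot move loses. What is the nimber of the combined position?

Heap A is a plain Nim heap of size 20, so its Grundy value is 20.
Heap B is a plain Nim heap of size 6, so its Grundy value is 6.
For heap C, compute g(0), g(1), … with moves {3, 6, 7}:
g(0) = mex{} = 0
g(1) = mex{} = 0
g(2) = mex{} = 0
g(3) = mex{0} = 1
g(4) = mex{0} = 1
g(5) = mex{0} = 1
g(6) = mex{0,1} = 2
g(7) = mex{0,1} = 2
g(8) = mex{0,1} = 2
g(9) = mex{0,1,2} = 3
g(10) = mex{1,2} = 0
g(11) = mex{1,2} = 0
So g(11) = 0.
By the Sprague-Grundy theorem, the Grundy value of a sum of independent games is the XOR of the component values.
Combined value = 20 ⊕ 6 ⊕ 0 = 18.

18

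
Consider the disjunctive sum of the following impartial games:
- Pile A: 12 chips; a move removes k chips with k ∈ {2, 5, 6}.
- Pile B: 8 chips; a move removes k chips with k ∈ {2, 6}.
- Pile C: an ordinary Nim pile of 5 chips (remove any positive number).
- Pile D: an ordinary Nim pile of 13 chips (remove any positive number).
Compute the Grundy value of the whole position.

8

Build the Grundy sequence for pile A with g(k) = mex{g(k−s) : s ∈ {2, 5, 6}, s ≤ k}:
g(0) = mex{} = 0
g(1) = mex{} = 0
g(2) = mex{0} = 1
g(3) = mex{0} = 1
g(4) = mex{1} = 0
g(5) = mex{0,1} = 2
g(6) = mex{0} = 1
g(7) = mex{0,1,2} = 3
g(8) = mex{1} = 0
g(9) = mex{0,1,3} = 2
g(10) = mex{0,2} = 1
g(11) = mex{1,2} = 0
g(12) = mex{1,3} = 0
So g(12) = 0.
Build the Grundy sequence for pile B with g(k) = mex{g(k−s) : s ∈ {2, 6}, s ≤ k}:
k:     0  1  2  3  4  5  6  7  8
g(k):  0  0  1  1  0  0  1  1  0
So g(8) = 0.
Pile C is a plain Nim pile of size 5, so its Grundy value is 5.
Pile D is a plain Nim pile of size 13, so its Grundy value is 13.
The value of a disjunctive sum is the nim-sum of the parts.
Combined value = 0 XOR 0 XOR 5 XOR 13 = 8.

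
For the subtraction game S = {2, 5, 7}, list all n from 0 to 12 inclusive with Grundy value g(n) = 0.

Grundy values for subtraction set {2, 5, 7}:
g(0) = mex{} = 0
g(1) = mex{} = 0
g(2) = mex{0} = 1
g(3) = mex{0} = 1
g(4) = mex{1} = 0
g(5) = mex{0,1} = 2
g(6) = mex{0} = 1
g(7) = mex{0,1,2} = 3
g(8) = mex{0,1} = 2
g(9) = mex{0,1,3} = 2
g(10) = mex{1,2} = 0
g(11) = mex{0,1,2} = 3
g(12) = mex{0,2,3} = 1
The P-positions (g = 0) in 0..12 are 0, 1, 4, 10.

0, 1, 4, 10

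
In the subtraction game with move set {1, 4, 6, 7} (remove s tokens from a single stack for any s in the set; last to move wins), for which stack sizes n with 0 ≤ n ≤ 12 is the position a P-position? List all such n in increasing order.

Grundy values for subtraction set {1, 4, 6, 7}:
g(0) = mex{} = 0
g(1) = mex{0} = 1
g(2) = mex{1} = 0
g(3) = mex{0} = 1
g(4) = mex{0,1} = 2
g(5) = mex{1,2} = 0
g(6) = mex{0} = 1
g(7) = mex{0,1} = 2
g(8) = mex{0,1,2} = 3
g(9) = mex{0,1,3} = 2
g(10) = mex{1,2} = 0
g(11) = mex{0,2} = 1
g(12) = mex{0,1,3} = 2
The P-positions (g = 0) in 0..12 are 0, 2, 5, 10.

0, 2, 5, 10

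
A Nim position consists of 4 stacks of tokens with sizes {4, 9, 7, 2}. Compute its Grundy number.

8

Write each in binary and XOR column by column:
  0100  (4)
  1001  (9)
  0111  (7)
  0010  (2)
  ----
  1000  (8)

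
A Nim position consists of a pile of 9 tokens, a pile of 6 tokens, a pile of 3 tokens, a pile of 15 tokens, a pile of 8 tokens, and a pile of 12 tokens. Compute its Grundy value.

7

Nim-sum: 9 ^ 6 ^ 3 ^ 15 ^ 8 ^ 12 = 7.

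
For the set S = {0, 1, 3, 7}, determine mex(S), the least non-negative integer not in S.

The values 0, 1 are all present; 2 is the first non-negative integer missing from the set.

2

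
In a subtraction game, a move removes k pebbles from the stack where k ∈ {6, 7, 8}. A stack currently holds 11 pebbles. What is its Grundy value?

1

Grundy values for subtraction set {6, 7, 8}:
g(0) = mex{} = 0
g(1) = mex{} = 0
g(2) = mex{} = 0
g(3) = mex{} = 0
g(4) = mex{} = 0
g(5) = mex{} = 0
g(6) = mex{0} = 1
g(7) = mex{0} = 1
g(8) = mex{0} = 1
g(9) = mex{0} = 1
g(10) = mex{0} = 1
g(11) = mex{0} = 1
So g(11) = 1.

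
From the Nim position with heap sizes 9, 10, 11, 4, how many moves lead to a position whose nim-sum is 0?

3

Nim-sum: 9 ^ 10 ^ 11 ^ 4 = 12.
The overall nim-sum is X = 12. A heap of size p has a winning move iff p XOR X < p (reduce it to p XOR X).
  9: 9 XOR 12 = 5 < 9 — winning move (to 5).
  10: 10 XOR 12 = 6 < 10 — winning move (to 6).
  11: 11 XOR 12 = 7 < 11 — winning move (to 7).
  4: 4 XOR 12 = 8 ≥ 4 — no move.
That gives 3 winning moves.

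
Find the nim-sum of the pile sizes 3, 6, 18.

23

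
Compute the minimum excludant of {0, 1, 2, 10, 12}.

The values 0, 1, 2 are all present; 3 is the first non-negative integer missing from the set.

3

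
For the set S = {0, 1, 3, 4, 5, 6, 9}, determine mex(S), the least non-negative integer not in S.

The values 0, 1 are all present; 2 is the first non-negative integer missing from the set.

2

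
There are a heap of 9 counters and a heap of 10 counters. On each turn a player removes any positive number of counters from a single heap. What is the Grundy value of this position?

3

Compute the nim-sum pairwise:
9 ^ 10 = 3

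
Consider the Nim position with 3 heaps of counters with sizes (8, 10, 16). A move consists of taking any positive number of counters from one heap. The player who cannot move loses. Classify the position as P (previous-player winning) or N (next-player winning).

N-position

Compute the nim-sum pairwise:
8 ⊕ 10 = 2
2 ⊕ 16 = 18
The nim-sum is 18 ≠ 0, so this is an N-position: the player to move can win.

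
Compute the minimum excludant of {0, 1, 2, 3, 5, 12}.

4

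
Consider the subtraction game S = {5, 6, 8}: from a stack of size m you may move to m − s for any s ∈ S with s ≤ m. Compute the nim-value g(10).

2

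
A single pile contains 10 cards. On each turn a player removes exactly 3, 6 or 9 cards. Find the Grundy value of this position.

Compute g(0), g(1), … for moves {3, 6, 9}:
k:     0  1  2  3  4  5  6  7  8  9 10
g(k):  0  0  0  1  1  1  2  2  2  3  3
So g(10) = 3.

3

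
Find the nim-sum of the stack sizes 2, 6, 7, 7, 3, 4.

Write each in binary and XOR column by column:
  010  (2)
  110  (6)
  111  (7)
  111  (7)
  011  (3)
  100  (4)
  ---
  011  (3)

3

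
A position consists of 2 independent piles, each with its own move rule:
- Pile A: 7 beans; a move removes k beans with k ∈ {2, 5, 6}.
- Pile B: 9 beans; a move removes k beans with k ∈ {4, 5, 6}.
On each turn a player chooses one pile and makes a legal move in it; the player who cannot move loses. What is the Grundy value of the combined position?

1

For pile A, compute g(0), g(1), … with moves {2, 5, 6}:
k:     0  1  2  3  4  5  6  7
g(k):  0  0  1  1  0  2  1  3
So g(7) = 3.
For pile B, compute g(0), g(1), … with moves {4, 5, 6}:
g(0) = mex{} = 0
g(1) = mex{} = 0
g(2) = mex{} = 0
g(3) = mex{} = 0
g(4) = mex{0} = 1
g(5) = mex{0} = 1
g(6) = mex{0} = 1
g(7) = mex{0} = 1
g(8) = mex{0,1} = 2
g(9) = mex{0,1} = 2
So g(9) = 2.
By the Sprague-Grundy theorem, the Grundy value of a sum of independent games is the XOR of the component values.
Combined value = 3 ⊕ 2 = 1.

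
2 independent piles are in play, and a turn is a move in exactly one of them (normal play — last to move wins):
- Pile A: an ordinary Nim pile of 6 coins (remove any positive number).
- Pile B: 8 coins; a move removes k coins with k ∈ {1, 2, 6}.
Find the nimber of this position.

Pile A is a plain Nim pile of size 6, so its Grundy value is 6.
Build the Grundy sequence for pile B with g(k) = mex{g(k−s) : s ∈ {1, 2, 6}, s ≤ k}:
g(0) = mex{} = 0
g(1) = mex{0} = 1
g(2) = mex{0,1} = 2
g(3) = mex{1,2} = 0
g(4) = mex{0,2} = 1
g(5) = mex{0,1} = 2
g(6) = mex{0,1,2} = 3
g(7) = mex{1,2,3} = 0
g(8) = mex{0,2,3} = 1
So g(8) = 1.
The value of a disjunctive sum is the nim-sum of the parts.
Combined value = 6 XOR 1 = 7.

7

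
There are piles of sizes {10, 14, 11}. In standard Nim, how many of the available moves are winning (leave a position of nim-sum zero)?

3

Bitwise XOR of the heap sizes:
  1010  (10)
  1110  (14)
  1011  (11)
  ----
  1111  (15)
The overall nim-sum is X = 15. A pile of size p has a winning move iff p XOR X < p (reduce it to p XOR X).
  10: 10 XOR 15 = 5 < 10 — winning move (to 5).
  14: 14 XOR 15 = 1 < 14 — winning move (to 1).
  11: 11 XOR 15 = 4 < 11 — winning move (to 4).
That gives 3 winning moves.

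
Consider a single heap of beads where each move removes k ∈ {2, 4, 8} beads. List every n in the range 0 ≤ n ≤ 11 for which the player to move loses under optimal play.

Build the Grundy sequence with g(k) = mex{g(k−s) : s ∈ {2, 4, 8}, s ≤ k}:
k:     0  1  2  3  4  5  6  7  8  9 10 11
g(k):  0  0  1  1  2  2  0  0  1  1  2  2
The P-positions (g = 0) in 0..11 are 0, 1, 6, 7.

0, 1, 6, 7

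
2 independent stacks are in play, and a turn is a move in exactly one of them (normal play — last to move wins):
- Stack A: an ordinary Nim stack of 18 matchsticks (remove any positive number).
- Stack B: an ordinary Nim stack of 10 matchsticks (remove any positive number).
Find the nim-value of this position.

Stack A is a plain Nim stack of size 18, so its Grundy value is 18.
Stack B is a plain Nim stack of size 10, so its Grundy value is 10.
The value of a disjunctive sum is the nim-sum of the parts.
Combined value = 18 ⊕ 10 = 24.

24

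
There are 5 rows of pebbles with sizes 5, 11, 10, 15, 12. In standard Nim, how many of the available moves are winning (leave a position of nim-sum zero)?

In binary:
  0101  (5)
  1011  (11)
  1010  (10)
  1111  (15)
  1100  (12)
  ----
  0111  (7)
The overall nim-sum is X = 7. A row of size p has a winning move iff p XOR X < p (reduce it to p XOR X).
  5: 5 XOR 7 = 2 < 5 — winning move (to 2).
  11: 11 XOR 7 = 12 ≥ 11 — no move.
  10: 10 XOR 7 = 13 ≥ 10 — no move.
  15: 15 XOR 7 = 8 < 15 — winning move (to 8).
  12: 12 XOR 7 = 11 < 12 — winning move (to 11).
That gives 3 winning moves.

3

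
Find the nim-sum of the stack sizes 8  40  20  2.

54

In binary:
  001000  (8)
  101000  (40)
  010100  (20)
  000010  (2)
  ------
  110110  (54)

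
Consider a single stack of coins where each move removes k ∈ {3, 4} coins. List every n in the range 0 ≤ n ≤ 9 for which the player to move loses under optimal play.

Grundy values for subtraction set {3, 4}:
g(0) = mex{} = 0
g(1) = mex{} = 0
g(2) = mex{} = 0
g(3) = mex{0} = 1
g(4) = mex{0} = 1
g(5) = mex{0} = 1
g(6) = mex{0,1} = 2
g(7) = mex{1} = 0
g(8) = mex{1} = 0
g(9) = mex{1,2} = 0
The P-positions (g = 0) in 0..9 are 0, 1, 2, 7, 8, 9.

0, 1, 2, 7, 8, 9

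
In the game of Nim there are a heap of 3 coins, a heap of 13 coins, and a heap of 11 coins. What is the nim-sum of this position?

Bitwise XOR of the heap sizes:
  0011  (3)
  1101  (13)
  1011  (11)
  ----
  0101  (5)

5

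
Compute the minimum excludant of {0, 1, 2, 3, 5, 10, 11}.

4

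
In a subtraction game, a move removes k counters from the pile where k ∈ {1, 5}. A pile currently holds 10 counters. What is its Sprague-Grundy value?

Grundy values for subtraction set {1, 5}:
k:     0  1  2  3  4  5  6  7  8  9 10
g(k):  0  1  0  1  0  1  0  1  0  1  0
So g(10) = 0.

0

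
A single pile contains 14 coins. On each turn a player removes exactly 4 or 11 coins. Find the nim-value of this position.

Grundy values for subtraction set {4, 11}:
k:     0  1  2  3  4  5  6  7  8  9 10 11 12 13 14
g(k):  0  0  0  0  1  1  1  1  0  0  0  2  1  1  1
So g(14) = 1.

1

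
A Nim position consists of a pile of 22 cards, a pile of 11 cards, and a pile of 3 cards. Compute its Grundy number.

Write each in binary and XOR column by column:
  10110  (22)
  01011  (11)
  00011  (3)
  -----
  11110  (30)

30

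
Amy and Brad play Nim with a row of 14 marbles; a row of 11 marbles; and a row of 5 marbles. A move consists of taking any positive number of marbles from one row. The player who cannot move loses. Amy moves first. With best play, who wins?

Brad wins

Bitwise XOR of the heap sizes:
  1110  (14)
  1011  (11)
  0101  (5)
  ----
  0000  (0)
The nim-sum is 0, so this is a P-position: the player to move is in a losing position under optimal play; Amy is about to move from it and so loses — Brad wins.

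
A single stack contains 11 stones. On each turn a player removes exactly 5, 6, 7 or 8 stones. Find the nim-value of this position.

Build the Grundy sequence with g(k) = mex{g(k−s) : s ∈ {5, 6, 7, 8}, s ≤ k}:
g(0) = mex{} = 0
g(1) = mex{} = 0
g(2) = mex{} = 0
g(3) = mex{} = 0
g(4) = mex{} = 0
g(5) = mex{0} = 1
g(6) = mex{0} = 1
g(7) = mex{0} = 1
g(8) = mex{0} = 1
g(9) = mex{0} = 1
g(10) = mex{0,1} = 2
g(11) = mex{0,1} = 2
So g(11) = 2.

2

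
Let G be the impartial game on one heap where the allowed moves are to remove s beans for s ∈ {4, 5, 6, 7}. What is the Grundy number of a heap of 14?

Grundy values for subtraction set {4, 5, 6, 7}:
k:     0  1  2  3  4  5  6  7  8  9 10 11 12 13 14
g(k):  0  0  0  0  1  1  1  1  2  2  2  0  0  0  0
So g(14) = 0.

0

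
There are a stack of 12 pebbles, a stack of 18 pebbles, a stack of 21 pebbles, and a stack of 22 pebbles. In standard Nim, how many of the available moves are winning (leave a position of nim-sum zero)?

3

Write each in binary and XOR column by column:
  01100  (12)
  10010  (18)
  10101  (21)
  10110  (22)
  -----
  11101  (29)
The overall nim-sum is X = 29. A stack of size p has a winning move iff p XOR X < p (reduce it to p XOR X).
  12: 12 XOR 29 = 17 ≥ 12 — no move.
  18: 18 XOR 29 = 15 < 18 — winning move (to 15).
  21: 21 XOR 29 = 8 < 21 — winning move (to 8).
  22: 22 XOR 29 = 11 < 22 — winning move (to 11).
That gives 3 winning moves.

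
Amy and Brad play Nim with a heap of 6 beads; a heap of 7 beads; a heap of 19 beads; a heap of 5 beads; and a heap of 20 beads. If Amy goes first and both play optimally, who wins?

Amy wins

Compute the nim-sum pairwise:
6 XOR 7 = 1
1 XOR 19 = 18
18 XOR 5 = 23
23 XOR 20 = 3
The nim-sum is 3 ≠ 0, so this is an N-position: the player to move can win; Amy has a winning move.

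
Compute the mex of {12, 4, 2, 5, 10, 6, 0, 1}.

The values 0, 1, 2 are all present; 3 is the first non-negative integer missing from the set.

3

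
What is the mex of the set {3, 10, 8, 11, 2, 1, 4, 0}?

5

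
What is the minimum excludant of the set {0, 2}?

1

0 is in the set but 1 is not, so the mex is 1.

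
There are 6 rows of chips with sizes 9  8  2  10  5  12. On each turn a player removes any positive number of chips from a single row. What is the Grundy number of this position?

0

Compute the nim-sum pairwise:
9 XOR 8 = 1
1 XOR 2 = 3
3 XOR 10 = 9
9 XOR 5 = 12
12 XOR 12 = 0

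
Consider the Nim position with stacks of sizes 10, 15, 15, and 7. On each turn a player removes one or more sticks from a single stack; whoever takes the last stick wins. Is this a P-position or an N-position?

N-position

In binary:
  1010  (10)
  1111  (15)
  1111  (15)
  0111  (7)
  ----
  1101  (13)
The nim-sum is 13 ≠ 0, so this is an N-position: the player to move can win.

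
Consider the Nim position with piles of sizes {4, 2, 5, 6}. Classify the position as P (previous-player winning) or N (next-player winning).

Compute the nim-sum pairwise:
4 ^ 2 = 6
6 ^ 5 = 3
3 ^ 6 = 5
The nim-sum is 5 ≠ 0, so this is an N-position: the player to move can win.

N-position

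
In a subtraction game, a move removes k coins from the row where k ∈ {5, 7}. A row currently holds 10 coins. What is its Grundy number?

Build the Grundy sequence with g(k) = mex{g(k−s) : s ∈ {5, 7}, s ≤ k}:
k:     0  1  2  3  4  5  6  7  8  9 10
g(k):  0  0  0  0  0  1  1  1  1  1  2
So g(10) = 2.

2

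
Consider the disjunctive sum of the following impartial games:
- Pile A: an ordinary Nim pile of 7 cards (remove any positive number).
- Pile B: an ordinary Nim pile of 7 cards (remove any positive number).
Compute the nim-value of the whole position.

0

Pile A is a plain Nim pile of size 7, so its Grundy value is 7.
Pile B is a plain Nim pile of size 7, so its Grundy value is 7.
By the Sprague-Grundy theorem, the Grundy value of a sum of independent games is the XOR of the component values.
Combined value = 7 XOR 7 = 0.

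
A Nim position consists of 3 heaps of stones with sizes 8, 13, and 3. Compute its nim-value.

6

Bitwise XOR of the heap sizes:
  1000  (8)
  1101  (13)
  0011  (3)
  ----
  0110  (6)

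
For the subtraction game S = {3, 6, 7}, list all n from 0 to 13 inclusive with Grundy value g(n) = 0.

Grundy values for subtraction set {3, 6, 7}:
k:     0  1  2  3  4  5  6  7  8  9 10 11 12 13
g(k):  0  0  0  1  1  1  2  2  2  3  0  0  0  1
The P-positions (g = 0) in 0..13 are 0, 1, 2, 10, 11, 12.

0, 1, 2, 10, 11, 12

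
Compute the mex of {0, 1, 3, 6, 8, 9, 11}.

The values 0, 1 are all present; 2 is the first non-negative integer missing from the set.

2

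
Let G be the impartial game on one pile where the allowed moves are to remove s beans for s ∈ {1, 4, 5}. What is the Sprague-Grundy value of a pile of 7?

3

Compute g(0), g(1), … for moves {1, 4, 5}:
k:     0  1  2  3  4  5  6  7
g(k):  0  1  0  1  2  3  2  3
So g(7) = 3.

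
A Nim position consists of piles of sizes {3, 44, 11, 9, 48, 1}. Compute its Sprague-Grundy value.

28

Compute the nim-sum pairwise:
3 XOR 44 = 47
47 XOR 11 = 36
36 XOR 9 = 45
45 XOR 48 = 29
29 XOR 1 = 28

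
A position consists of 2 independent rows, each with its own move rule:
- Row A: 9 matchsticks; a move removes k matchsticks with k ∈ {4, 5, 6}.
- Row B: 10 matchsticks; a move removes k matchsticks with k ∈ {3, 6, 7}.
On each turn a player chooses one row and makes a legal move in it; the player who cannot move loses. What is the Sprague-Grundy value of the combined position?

For row A, compute g(0), g(1), … with moves {4, 5, 6}:
g(0) = mex{} = 0
g(1) = mex{} = 0
g(2) = mex{} = 0
g(3) = mex{} = 0
g(4) = mex{0} = 1
g(5) = mex{0} = 1
g(6) = mex{0} = 1
g(7) = mex{0} = 1
g(8) = mex{0,1} = 2
g(9) = mex{0,1} = 2
So g(9) = 2.
For row B, compute g(0), g(1), … with moves {3, 6, 7}:
k:     0  1  2  3  4  5  6  7  8  9 10
g(k):  0  0  0  1  1  1  2  2  2  3  0
So g(10) = 0.
The value of a disjunctive sum is the nim-sum of the parts.
Combined value = 2 ⊕ 0 = 2.

2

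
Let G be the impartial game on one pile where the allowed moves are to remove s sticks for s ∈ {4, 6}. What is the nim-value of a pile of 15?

1

Grundy values for subtraction set {4, 6}:
k:     0  1  2  3  4  5  6  7  8  9 10 11 12 13 14 15
g(k):  0  0  0  0  1  1  1  1  2  2  0  0  0  0  1  1
So g(15) = 1.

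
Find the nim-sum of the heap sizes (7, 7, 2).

2

Compute the nim-sum pairwise:
7 ⊕ 7 = 0
0 ⊕ 2 = 2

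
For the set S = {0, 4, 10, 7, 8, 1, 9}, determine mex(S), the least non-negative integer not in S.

2

The values 0, 1 are all present; 2 is the first non-negative integer missing from the set.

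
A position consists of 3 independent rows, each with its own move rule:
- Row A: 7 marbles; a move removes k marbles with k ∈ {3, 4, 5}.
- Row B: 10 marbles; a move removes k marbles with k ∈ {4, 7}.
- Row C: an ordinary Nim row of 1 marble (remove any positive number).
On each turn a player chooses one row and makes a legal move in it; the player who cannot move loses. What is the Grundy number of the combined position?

1

Build the Grundy sequence for row A with g(k) = mex{g(k−s) : s ∈ {3, 4, 5}, s ≤ k}:
g(0) = mex{} = 0
g(1) = mex{} = 0
g(2) = mex{} = 0
g(3) = mex{0} = 1
g(4) = mex{0} = 1
g(5) = mex{0} = 1
g(6) = mex{0,1} = 2
g(7) = mex{0,1} = 2
So g(7) = 2.
For row B, compute g(0), g(1), … with moves {4, 7}:
k:     0  1  2  3  4  5  6  7  8  9 10
g(k):  0  0  0  0  1  1  1  1  2  2  2
So g(10) = 2.
Row C is a plain Nim row of size 1, so its Grundy value is 1.
The value of a disjunctive sum is the nim-sum of the parts.
Combined value = 2 ⊕ 2 ⊕ 1 = 1.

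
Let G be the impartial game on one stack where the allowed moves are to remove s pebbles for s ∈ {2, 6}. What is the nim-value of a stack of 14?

1

Compute g(0), g(1), … for moves {2, 6}:
g(0) = mex{} = 0
g(1) = mex{} = 0
g(2) = mex{0} = 1
g(3) = mex{0} = 1
g(4) = mex{1} = 0
g(5) = mex{1} = 0
g(6) = mex{0} = 1
g(7) = mex{0} = 1
g(8) = mex{1} = 0
g(9) = mex{1} = 0
g(10) = mex{0} = 1
g(11) = mex{0} = 1
g(12) = mex{1} = 0
g(13) = mex{1} = 0
g(14) = mex{0} = 1
So g(14) = 1.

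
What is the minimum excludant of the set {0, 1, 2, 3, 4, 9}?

The values 0, 1, 2, 3, 4 are all present; 5 is the first non-negative integer missing from the set.

5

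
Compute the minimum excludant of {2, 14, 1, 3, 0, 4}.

The values 0, 1, 2, 3, 4 are all present; 5 is the first non-negative integer missing from the set.

5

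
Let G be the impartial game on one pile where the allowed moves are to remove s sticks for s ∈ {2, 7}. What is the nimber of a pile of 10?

0

Grundy values for subtraction set {2, 7}:
k:     0  1  2  3  4  5  6  7  8  9 10
g(k):  0  0  1  1  0  0  1  1  2  0  0
So g(10) = 0.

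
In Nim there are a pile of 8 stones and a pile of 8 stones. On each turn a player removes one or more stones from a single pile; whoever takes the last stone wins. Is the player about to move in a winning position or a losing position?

Compute the nim-sum pairwise:
8 ⊕ 8 = 0
The nim-sum is 0, so this is a P-position: the player to move is in a losing position under optimal play.

Losing position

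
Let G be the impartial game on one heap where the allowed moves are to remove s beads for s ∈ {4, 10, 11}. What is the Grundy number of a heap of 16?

0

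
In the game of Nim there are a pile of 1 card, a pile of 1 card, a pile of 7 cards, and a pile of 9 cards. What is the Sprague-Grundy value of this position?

14

Write each in binary and XOR column by column:
  0001  (1)
  0001  (1)
  0111  (7)
  1001  (9)
  ----
  1110  (14)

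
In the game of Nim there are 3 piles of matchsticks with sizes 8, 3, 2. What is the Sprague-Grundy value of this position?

Compute the nim-sum pairwise:
8 ⊕ 3 = 11
11 ⊕ 2 = 9

9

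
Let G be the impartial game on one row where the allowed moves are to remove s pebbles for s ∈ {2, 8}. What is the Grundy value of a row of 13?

Build the Grundy sequence with g(k) = mex{g(k−s) : s ∈ {2, 8}, s ≤ k}:
k:     0  1  2  3  4  5  6  7  8  9 10 11 12 13
g(k):  0  0  1  1  0  0  1  1  2  2  0  0  1  1
So g(13) = 1.

1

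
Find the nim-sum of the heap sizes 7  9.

14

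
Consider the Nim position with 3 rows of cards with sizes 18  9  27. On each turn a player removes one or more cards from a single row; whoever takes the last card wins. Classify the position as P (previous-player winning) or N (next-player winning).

P-position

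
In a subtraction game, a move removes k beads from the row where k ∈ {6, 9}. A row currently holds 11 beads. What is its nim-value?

Grundy values for subtraction set {6, 9}:
g(0) = mex{} = 0
g(1) = mex{} = 0
g(2) = mex{} = 0
g(3) = mex{} = 0
g(4) = mex{} = 0
g(5) = mex{} = 0
g(6) = mex{0} = 1
g(7) = mex{0} = 1
g(8) = mex{0} = 1
g(9) = mex{0} = 1
g(10) = mex{0} = 1
g(11) = mex{0} = 1
So g(11) = 1.

1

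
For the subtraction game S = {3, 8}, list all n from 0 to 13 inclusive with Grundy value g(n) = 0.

0, 1, 2, 6, 7, 11, 12, 13

Build the Grundy sequence with g(k) = mex{g(k−s) : s ∈ {3, 8}, s ≤ k}:
k:     0  1  2  3  4  5  6  7  8  9 10 11 12 13
g(k):  0  0  0  1  1  1  0  0  2  1  1  0  0  0
The P-positions (g = 0) in 0..13 are 0, 1, 2, 6, 7, 11, 12, 13.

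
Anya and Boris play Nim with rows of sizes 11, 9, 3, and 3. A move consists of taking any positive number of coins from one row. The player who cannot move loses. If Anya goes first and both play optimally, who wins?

Nim-sum: 11 ^ 9 ^ 3 ^ 3 = 2.
The nim-sum is 2 ≠ 0, so this is an N-position: the player to move can win; Anya has a winning move.

Anya wins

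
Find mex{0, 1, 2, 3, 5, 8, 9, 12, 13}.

The values 0, 1, 2, 3 are all present; 4 is the first non-negative integer missing from the set.

4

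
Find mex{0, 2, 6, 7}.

1

0 is in the set but 1 is not, so the mex is 1.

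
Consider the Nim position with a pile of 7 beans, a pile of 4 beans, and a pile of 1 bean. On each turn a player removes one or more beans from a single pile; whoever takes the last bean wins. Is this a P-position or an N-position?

N-position

Compute the nim-sum pairwise:
7 ^ 4 = 3
3 ^ 1 = 2
The nim-sum is 2 ≠ 0, so this is an N-position: the player to move can win.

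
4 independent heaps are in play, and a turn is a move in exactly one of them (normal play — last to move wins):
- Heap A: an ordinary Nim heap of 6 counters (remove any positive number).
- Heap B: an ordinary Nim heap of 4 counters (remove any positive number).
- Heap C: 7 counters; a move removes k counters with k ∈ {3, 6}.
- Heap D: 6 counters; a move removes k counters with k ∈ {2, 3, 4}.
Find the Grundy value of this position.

Heap A is a plain Nim heap of size 6, so its Grundy value is 6.
Heap B is a plain Nim heap of size 4, so its Grundy value is 4.
Grundy values for heap C (subtraction set {3, 6}):
k:     0  1  2  3  4  5  6  7
g(k):  0  0  0  1  1  1  2  2
So g(7) = 2.
Build the Grundy sequence for heap D with g(k) = mex{g(k−s) : s ∈ {2, 3, 4}, s ≤ k}:
g(0) = mex{} = 0
g(1) = mex{} = 0
g(2) = mex{0} = 1
g(3) = mex{0} = 1
g(4) = mex{0,1} = 2
g(5) = mex{0,1} = 2
g(6) = mex{1,2} = 0
So g(6) = 0.
By the Sprague-Grundy theorem, the Grundy value of a sum of independent games is the XOR of the component values.
Combined value = 6 XOR 4 XOR 2 XOR 0 = 0.

0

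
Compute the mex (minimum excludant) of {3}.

0

0 is not in the set, so the mex is 0.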